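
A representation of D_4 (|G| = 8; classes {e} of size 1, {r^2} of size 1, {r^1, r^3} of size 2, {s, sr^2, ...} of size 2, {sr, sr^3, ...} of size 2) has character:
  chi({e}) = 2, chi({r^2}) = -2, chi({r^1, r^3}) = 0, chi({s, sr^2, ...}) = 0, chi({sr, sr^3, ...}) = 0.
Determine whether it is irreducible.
Irreducible: <chi, chi> = 1.

Why: <chi, chi> = (1/|G|) sum_C |C| * |chi(C)|^2 = (1/8)[1*|2|^2 + 1*|-2|^2 + 2*|0|^2 + 2*|0|^2 + 2*|0|^2]
  = (1/8)[(4) + (4) + (0) + (0) + (0)] = 8/8 = 1.
A character is irreducible iff <chi, chi> = 1, so this representation is irreducible.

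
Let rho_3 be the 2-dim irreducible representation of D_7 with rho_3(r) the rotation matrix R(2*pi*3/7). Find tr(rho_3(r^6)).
chi_{rho_3}(r^6) = 2*cos(2*pi*3*6/7) = -2*cos(pi/7)

Reasoning: rho_3(r^6) is rotation by angle 2*pi*3*6/7, whose trace is 2*cos(2*pi*3*6/7) = -2*cos(pi/7).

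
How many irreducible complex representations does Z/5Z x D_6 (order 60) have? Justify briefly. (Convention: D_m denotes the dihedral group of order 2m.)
30

Argument: The number of irreducible complex representations of a finite group equals its number of conjugacy classes. For a direct product, #classes(G x H) = #classes(G) * #classes(H). Z/5Z has 5 classes (abelian), D_6 has 6 classes, so 5 * 6 = 30, so Z/5Z x D_6 (order 60) has exactly 30 irreducible complex representations.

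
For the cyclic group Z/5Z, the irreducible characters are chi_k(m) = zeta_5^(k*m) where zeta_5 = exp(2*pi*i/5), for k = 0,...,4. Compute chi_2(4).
chi_2(4) = zeta_5^8 = exp(-4*I*pi/5)

Solution. chi_2(4) = zeta_5^(2*4) = zeta_5^8. Since zeta_5^5 = 1, this equals zeta_5^3 = exp(2*pi*i*3/5) = exp(-4*I*pi/5).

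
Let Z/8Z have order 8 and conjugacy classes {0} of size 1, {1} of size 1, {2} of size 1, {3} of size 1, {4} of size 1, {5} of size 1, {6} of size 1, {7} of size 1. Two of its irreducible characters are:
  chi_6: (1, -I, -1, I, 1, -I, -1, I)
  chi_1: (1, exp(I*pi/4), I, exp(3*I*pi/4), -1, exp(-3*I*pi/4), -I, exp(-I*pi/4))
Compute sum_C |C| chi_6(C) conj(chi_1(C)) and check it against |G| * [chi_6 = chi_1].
Sum = 0; so <chi_6, chi_1> = 0 (distinct irreducibles are orthogonal).

Derivation: Compute term by term over conjugacy classes (|C| * chi_6(C) * conj(chi_1(C))):
  1*(1)*conj(1) + 1*(-I)*conj(exp(I*pi/4)) + 1*(-1)*conj(I) + 1*(I)*conj(exp(3*I*pi/4)) + 1*(1)*conj(-1) + 1*(-I)*conj(exp(-3*I*pi/4)) + 1*(-1)*conj(-I) + 1*(I)*conj(exp(-I*pi/4))
  = (1) + (-exp(I*pi/4)) + (I) + (exp(-I*pi/4)) + (-1) + (-exp(-3*I*pi/4)) + (-I) + (exp(3*I*pi/4))
  = 0.
(Exp terms are combined using exp(i*s)*conj(exp(i*t)) = exp(i*(s-t)), and sums of them are collapsed using the identity that for every m > 1 the m distinct m-th roots of unity sum to 0, e.g. 1 + exp(2*I*pi/3) + exp(-2*I*pi/3) = 0.)
Dividing by |G| = 8 gives 0/8 = 0, matching the row-orthogonality relation <chi_6, chi_1> = [chi_6 = chi_1].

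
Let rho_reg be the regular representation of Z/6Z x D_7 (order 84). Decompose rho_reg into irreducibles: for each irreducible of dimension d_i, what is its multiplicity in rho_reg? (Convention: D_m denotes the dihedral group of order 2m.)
Each irreducible V_i of dimension d_i appears with multiplicity d_i, i.e. rho_reg = (direct sum over all irreducibles V_i) d_i V_i. The irreducible dimensions for Z/6Z x D_7 are 1, 1, 1, 1, 1, 1, 1, 1, 1, 1, 1, 1, 2, 2, 2, 2, 2, 2, 2, 2, 2, 2, 2, 2, 2, 2, 2, 2, 2, 2: 12 irreducibles of dimension 1, each with multiplicity 1; 18 irreducibles of dimension 2, each with multiplicity 2. Total dimension 12*1*1 + 18*2*2 = 84 = |G|.

Reasoning: General theorem: in the regular representation of a finite group G, each irreducible appears with multiplicity equal to its dimension. Check: dim(rho_reg) = sum d_i^2 = 1 + 1 + 1 + 1 + 1 + 1 + 1 + 1 + 1 + 1 + 1 + 1 + 4 + 4 + 4 + 4 + 4 + 4 + 4 + 4 + 4 + 4 + 4 + 4 + 4 + 4 + 4 + 4 + 4 + 4 = 84 = |G|.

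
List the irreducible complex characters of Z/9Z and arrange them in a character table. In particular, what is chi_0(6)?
Character table of Z/9Z (irreps indexed chi_0,...,chi_8 with chi_k(m) = zeta_9^(k*m), zeta_9 = exp(2*pi*i/9)):
  irrep \ class  {0} (size 1)  {1} (size 1)    {2} (size 1)    {3} (size 1)    {4} (size 1)    {5} (size 1)    {6} (size 1)    {7} (size 1)    {8} (size 1)  
  chi_0          1             1               1               1               1               1               1               1               1             
  chi_1          1             exp(2*I*pi/9)   exp(4*I*pi/9)   exp(2*I*pi/3)   exp(8*I*pi/9)   exp(-8*I*pi/9)  exp(-2*I*pi/3)  exp(-4*I*pi/9)  exp(-2*I*pi/9)
  chi_2          1             exp(4*I*pi/9)   exp(8*I*pi/9)   exp(-2*I*pi/3)  exp(-2*I*pi/9)  exp(2*I*pi/9)   exp(2*I*pi/3)   exp(-8*I*pi/9)  exp(-4*I*pi/9)
  chi_3          1             exp(2*I*pi/3)   exp(-2*I*pi/3)  1               exp(2*I*pi/3)   exp(-2*I*pi/3)  1               exp(2*I*pi/3)   exp(-2*I*pi/3)
  chi_4          1             exp(8*I*pi/9)   exp(-2*I*pi/9)  exp(2*I*pi/3)   exp(-4*I*pi/9)  exp(4*I*pi/9)   exp(-2*I*pi/3)  exp(2*I*pi/9)   exp(-8*I*pi/9)
  chi_5          1             exp(-8*I*pi/9)  exp(2*I*pi/9)   exp(-2*I*pi/3)  exp(4*I*pi/9)   exp(-4*I*pi/9)  exp(2*I*pi/3)   exp(-2*I*pi/9)  exp(8*I*pi/9) 
  chi_6          1             exp(-2*I*pi/3)  exp(2*I*pi/3)   1               exp(-2*I*pi/3)  exp(2*I*pi/3)   1               exp(-2*I*pi/3)  exp(2*I*pi/3) 
  chi_7          1             exp(-4*I*pi/9)  exp(-8*I*pi/9)  exp(2*I*pi/3)   exp(2*I*pi/9)   exp(-2*I*pi/9)  exp(-2*I*pi/3)  exp(8*I*pi/9)   exp(4*I*pi/9) 
  chi_8          1             exp(-2*I*pi/9)  exp(-4*I*pi/9)  exp(-2*I*pi/3)  exp(-8*I*pi/9)  exp(8*I*pi/9)   exp(2*I*pi/3)   exp(4*I*pi/9)   exp(2*I*pi/9) 

Spot check: chi_0(6) = zeta_9^(0*6) = zeta_9^0 = 1.

Derivation: Z/9Z is abelian, so all 9 irreducible complex representations are 1-dimensional. They are given by chi_k(m) = zeta_9^(k*m) for k = 0,...,8. Row orthogonality: sum_m chi_k(m) conj(chi_l(m)) = 9 * [k = l].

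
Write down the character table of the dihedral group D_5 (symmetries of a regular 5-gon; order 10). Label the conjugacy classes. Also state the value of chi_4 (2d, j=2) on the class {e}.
Conjugacy classes: {e} of size 1, {r^1, r^4} of size 2, {r^2, r^3} of size 2, {s, sr, ..., sr^4} of size 5.
Character table:
  irrep \ class              {e} (size 1)  {r^1, r^4} (size 2)  {r^2, r^3} (size 2)  {s, sr, ..., sr^4} (size 5)
  chi_1 (triv)               1             1                    1                    1                          
  chi_2 (sign: r->1, s->-1)  1             1                    1                    -1                         
  chi_3 (2d, j=1)            2             -1/2 + sqrt(5)/2     -sqrt(5)/2 - 1/2     0                          
  chi_4 (2d, j=2)            2             -sqrt(5)/2 - 1/2     -1/2 + sqrt(5)/2     0                          

Spot check: chi_4 (2d, j=2) on {e} = 2.

Reasoning: D_5 has order 2*5 = 10 with 4 conjugacy classes, hence 4 irreducibles. Sum of squared dims 1 + 1 + 4 + 4 = 10 = |G|. Linear characters come from the abelianisation; the 2-dimensional irreps have character r^k -> 2*cos(2*pi*j*k/5), reflections -> 0.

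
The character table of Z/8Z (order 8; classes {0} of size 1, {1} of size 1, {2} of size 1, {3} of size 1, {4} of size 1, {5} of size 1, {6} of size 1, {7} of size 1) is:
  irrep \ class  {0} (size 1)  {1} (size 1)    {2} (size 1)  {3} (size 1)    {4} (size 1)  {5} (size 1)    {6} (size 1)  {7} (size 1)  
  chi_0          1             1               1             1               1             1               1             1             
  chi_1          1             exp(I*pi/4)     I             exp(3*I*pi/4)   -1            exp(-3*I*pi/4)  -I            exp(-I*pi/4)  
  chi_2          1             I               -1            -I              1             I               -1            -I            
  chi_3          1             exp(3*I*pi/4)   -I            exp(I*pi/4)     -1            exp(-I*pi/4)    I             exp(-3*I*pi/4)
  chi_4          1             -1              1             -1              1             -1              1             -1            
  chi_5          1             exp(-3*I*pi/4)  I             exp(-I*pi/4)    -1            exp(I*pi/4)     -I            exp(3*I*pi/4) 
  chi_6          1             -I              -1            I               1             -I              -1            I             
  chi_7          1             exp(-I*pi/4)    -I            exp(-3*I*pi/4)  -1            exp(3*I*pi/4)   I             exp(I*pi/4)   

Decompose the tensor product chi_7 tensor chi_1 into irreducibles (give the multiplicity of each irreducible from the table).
chi_7 tensor chi_1 = chi_0 (all other irreducibles have multiplicity 0).

The character of a tensor product is the pointwise product (chi_7 * chi_1)(C) = chi_7(C) * chi_1(C):
  {0}: (1)*(1), {1}: (exp(-I*pi/4))*(exp(I*pi/4)), {2}: (-I)*(I), {3}: (exp(-3*I*pi/4))*(exp(3*I*pi/4)), {4}: (-1)*(-1), {5}: (exp(3*I*pi/4))*(exp(-3*I*pi/4)), {6}: (I)*(-I), {7}: (exp(I*pi/4))*(exp(-I*pi/4))
so (chi_7 * chi_1) takes values
  {0} -> 1, {1} -> 1, {2} -> 1, {3} -> 1, {4} -> 1, {5} -> 1, {6} -> 1, {7} -> 1.
Now take the inner product of this character with each irreducible chi from the table, <chi_7*chi_1, chi> = (1/8) sum_C |C| (chi_7*chi_1)(C) conj(chi(C)):
  <chi_7*chi_1, chi_0> = (1/8)[1*(1)*conj(1) + 1*(1)*conj(1) + 1*(1)*conj(1) + 1*(1)*conj(1) + 1*(1)*conj(1) + 1*(1)*conj(1) + 1*(1)*conj(1) + 1*(1)*conj(1)]
      = (1/8)[(1) + (1) + (1) + (1) + (1) + (1) + (1) + (1)] = 8/8 = 1
  <chi_7*chi_1, chi_1> = (1/8)[1*(1)*conj(1) + 1*(1)*conj(exp(I*pi/4)) + 1*(1)*conj(I) + 1*(1)*conj(exp(3*I*pi/4)) + 1*(1)*conj(-1) + 1*(1)*conj(exp(-3*I*pi/4)) + 1*(1)*conj(-I) + 1*(1)*conj(exp(-I*pi/4))]
      = (1/8)[(1) + (exp(-I*pi/4)) + (-I) + (exp(-3*I*pi/4)) + (-1) + (exp(3*I*pi/4)) + (I) + (exp(I*pi/4))] = 0/8 = 0
  <chi_7*chi_1, chi_2> = (1/8)[1*(1)*conj(1) + 1*(1)*conj(I) + 1*(1)*conj(-1) + 1*(1)*conj(-I) + 1*(1)*conj(1) + 1*(1)*conj(I) + 1*(1)*conj(-1) + 1*(1)*conj(-I)]
      = (1/8)[(1) + (-I) + (-1) + (I) + (1) + (-I) + (-1) + (I)] = 0/8 = 0
  <chi_7*chi_1, chi_3> = (1/8)[1*(1)*conj(1) + 1*(1)*conj(exp(3*I*pi/4)) + 1*(1)*conj(-I) + 1*(1)*conj(exp(I*pi/4)) + 1*(1)*conj(-1) + 1*(1)*conj(exp(-I*pi/4)) + 1*(1)*conj(I) + 1*(1)*conj(exp(-3*I*pi/4))]
      = (1/8)[(1) + (exp(-3*I*pi/4)) + (I) + (exp(-I*pi/4)) + (-1) + (exp(I*pi/4)) + (-I) + (exp(3*I*pi/4))] = 0/8 = 0
  <chi_7*chi_1, chi_4> = (1/8)[1*(1)*conj(1) + 1*(1)*conj(-1) + 1*(1)*conj(1) + 1*(1)*conj(-1) + 1*(1)*conj(1) + 1*(1)*conj(-1) + 1*(1)*conj(1) + 1*(1)*conj(-1)]
      = (1/8)[(1) + (-1) + (1) + (-1) + (1) + (-1) + (1) + (-1)] = 0/8 = 0
  <chi_7*chi_1, chi_5> = (1/8)[1*(1)*conj(1) + 1*(1)*conj(exp(-3*I*pi/4)) + 1*(1)*conj(I) + 1*(1)*conj(exp(-I*pi/4)) + 1*(1)*conj(-1) + 1*(1)*conj(exp(I*pi/4)) + 1*(1)*conj(-I) + 1*(1)*conj(exp(3*I*pi/4))]
      = (1/8)[(1) + (exp(3*I*pi/4)) + (-I) + (exp(I*pi/4)) + (-1) + (exp(-I*pi/4)) + (I) + (exp(-3*I*pi/4))] = 0/8 = 0
  <chi_7*chi_1, chi_6> = (1/8)[1*(1)*conj(1) + 1*(1)*conj(-I) + 1*(1)*conj(-1) + 1*(1)*conj(I) + 1*(1)*conj(1) + 1*(1)*conj(-I) + 1*(1)*conj(-1) + 1*(1)*conj(I)]
      = (1/8)[(1) + (I) + (-1) + (-I) + (1) + (I) + (-1) + (-I)] = 0/8 = 0
  <chi_7*chi_1, chi_7> = (1/8)[1*(1)*conj(1) + 1*(1)*conj(exp(-I*pi/4)) + 1*(1)*conj(-I) + 1*(1)*conj(exp(-3*I*pi/4)) + 1*(1)*conj(-1) + 1*(1)*conj(exp(3*I*pi/4)) + 1*(1)*conj(I) + 1*(1)*conj(exp(I*pi/4))]
      = (1/8)[(1) + (exp(I*pi/4)) + (I) + (exp(3*I*pi/4)) + (-1) + (exp(-3*I*pi/4)) + (-I) + (exp(-I*pi/4))] = 0/8 = 0
(Exp terms are combined using exp(i*s)*conj(exp(i*t)) = exp(i*(s-t)), and sums of them are collapsed using the identity that for every m > 1 the m distinct m-th roots of unity sum to 0, e.g. 1 + exp(2*I*pi/3) + exp(-2*I*pi/3) = 0.)
Hence the multiplicities are chi_0: 1. Dimension check: dim(chi_7)*dim(chi_1) = 1*1 = 1 and sum (mult * dim) = 1*1 = 1.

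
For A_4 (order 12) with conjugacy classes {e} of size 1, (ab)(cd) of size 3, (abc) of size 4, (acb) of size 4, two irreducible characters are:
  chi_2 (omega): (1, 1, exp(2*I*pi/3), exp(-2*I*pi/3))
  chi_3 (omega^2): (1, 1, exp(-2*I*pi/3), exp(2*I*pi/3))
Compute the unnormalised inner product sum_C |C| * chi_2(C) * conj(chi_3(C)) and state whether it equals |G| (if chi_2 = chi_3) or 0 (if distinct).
Sum = 0; so <chi_2, chi_3> = 0 (distinct irreducibles are orthogonal).

Explanation: Compute term by term over conjugacy classes (|C| * chi_2(C) * conj(chi_3(C))):
  1*(1)*conj(1) + 3*(1)*conj(1) + 4*(exp(2*I*pi/3))*conj(exp(-2*I*pi/3)) + 4*(exp(-2*I*pi/3))*conj(exp(2*I*pi/3))
  = (1) + (3) + (4*exp(-2*I*pi/3)) + (4*exp(2*I*pi/3))
  = 0.
(Exp terms are combined using exp(i*s)*conj(exp(i*t)) = exp(i*(s-t)), and sums of them are collapsed using the identity that for every m > 1 the m distinct m-th roots of unity sum to 0, e.g. 1 + exp(2*I*pi/3) + exp(-2*I*pi/3) = 0.)
Dividing by |G| = 12 gives 0/12 = 0, matching the row-orthogonality relation <chi_2, chi_3> = [chi_2 = chi_3].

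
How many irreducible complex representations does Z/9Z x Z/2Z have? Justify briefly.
18

Solution. The number of irreducible complex representations of a finite group equals its number of conjugacy classes. Z/9Z x Z/2Z is abelian of order 18, so every element is its own conjugacy class: 18 classes, so Z/9Z x Z/2Z (order 18) has exactly 18 irreducible complex representations.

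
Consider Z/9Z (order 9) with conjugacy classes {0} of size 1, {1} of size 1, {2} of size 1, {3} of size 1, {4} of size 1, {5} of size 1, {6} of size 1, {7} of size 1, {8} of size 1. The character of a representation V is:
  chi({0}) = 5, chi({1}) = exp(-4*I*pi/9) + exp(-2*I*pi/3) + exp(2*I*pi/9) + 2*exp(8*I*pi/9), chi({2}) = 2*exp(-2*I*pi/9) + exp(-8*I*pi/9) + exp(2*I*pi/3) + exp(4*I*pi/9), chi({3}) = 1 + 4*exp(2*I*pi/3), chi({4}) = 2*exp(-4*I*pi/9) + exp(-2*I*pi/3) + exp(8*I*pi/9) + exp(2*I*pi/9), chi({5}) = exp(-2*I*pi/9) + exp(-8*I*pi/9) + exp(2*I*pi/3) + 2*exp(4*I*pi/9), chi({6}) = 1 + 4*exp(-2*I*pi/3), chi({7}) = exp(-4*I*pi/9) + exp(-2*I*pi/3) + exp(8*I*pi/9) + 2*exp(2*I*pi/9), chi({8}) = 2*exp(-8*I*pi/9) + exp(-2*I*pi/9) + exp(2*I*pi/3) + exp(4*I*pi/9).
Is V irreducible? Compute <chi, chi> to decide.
Not irreducible (reducible): <chi, chi> = 7 > 1.

Proof sketch: <chi, chi> = (1/|G|) sum_C |C| * |chi(C)|^2 = (1/9)[1*|5|^2 + 1*|exp(-4*I*pi/9) + exp(-2*I*pi/3) + exp(2*I*pi/9) + 2*exp(8*I*pi/9)|^2 + 1*|2*exp(-2*I*pi/9) + exp(-8*I*pi/9) + exp(2*I*pi/3) + exp(4*I*pi/9)|^2 + 1*|1 + 4*exp(2*I*pi/3)|^2 + 1*|2*exp(-4*I*pi/9) + exp(-2*I*pi/3) + exp(8*I*pi/9) + exp(2*I*pi/9)|^2 + 1*|exp(-2*I*pi/9) + exp(-8*I*pi/9) + exp(2*I*pi/3) + 2*exp(4*I*pi/9)|^2 + 1*|1 + 4*exp(-2*I*pi/3)|^2 + 1*|exp(-4*I*pi/9) + exp(-2*I*pi/3) + exp(8*I*pi/9) + 2*exp(2*I*pi/9)|^2 + 1*|2*exp(-8*I*pi/9) + exp(-2*I*pi/9) + exp(2*I*pi/3) + exp(4*I*pi/9)|^2]
  = (1/9)[(25) + (7 + 5*exp(-2*I*pi/3) + 2*exp(-4*I*pi/9) + exp(-2*I*pi/9) + exp(-8*I*pi/9) + exp(8*I*pi/9) + exp(2*I*pi/9) + 2*exp(4*I*pi/9) + 5*exp(2*I*pi/3)) + (7 + 5*exp(-2*I*pi/3) + exp(-4*I*pi/9) + 2*exp(-8*I*pi/9) + exp(-2*I*pi/9) + exp(2*I*pi/9) + 2*exp(8*I*pi/9) + exp(4*I*pi/9) + 5*exp(2*I*pi/3)) + (13) + (7 + 5*exp(-2*I*pi/3) + 2*exp(-2*I*pi/9) + exp(-4*I*pi/9) + exp(-8*I*pi/9) + exp(8*I*pi/9) + exp(4*I*pi/9) + 2*exp(2*I*pi/9) + 5*exp(2*I*pi/3)) + (7 + 5*exp(-2*I*pi/3) + 2*exp(-2*I*pi/9) + exp(-4*I*pi/9) + exp(-8*I*pi/9) + exp(8*I*pi/9) + exp(4*I*pi/9) + 2*exp(2*I*pi/9) + 5*exp(2*I*pi/3)) + (13) + (7 + 5*exp(-2*I*pi/3) + exp(-4*I*pi/9) + 2*exp(-8*I*pi/9) + exp(-2*I*pi/9) + exp(2*I*pi/9) + 2*exp(8*I*pi/9) + exp(4*I*pi/9) + 5*exp(2*I*pi/3)) + (7 + 5*exp(-2*I*pi/3) + 2*exp(-4*I*pi/9) + exp(-2*I*pi/9) + exp(-8*I*pi/9) + exp(8*I*pi/9) + exp(2*I*pi/9) + 2*exp(4*I*pi/9) + 5*exp(2*I*pi/3))] = 63/9 = 7.
(Exp terms are combined using exp(i*s)*conj(exp(i*t)) = exp(i*(s-t)), and sums of them are collapsed using the identity that for every m > 1 the m distinct m-th roots of unity sum to 0, e.g. 1 + exp(2*I*pi/3) + exp(-2*I*pi/3) = 0.)
A character is irreducible iff <chi, chi> = 1, so this representation is reducible.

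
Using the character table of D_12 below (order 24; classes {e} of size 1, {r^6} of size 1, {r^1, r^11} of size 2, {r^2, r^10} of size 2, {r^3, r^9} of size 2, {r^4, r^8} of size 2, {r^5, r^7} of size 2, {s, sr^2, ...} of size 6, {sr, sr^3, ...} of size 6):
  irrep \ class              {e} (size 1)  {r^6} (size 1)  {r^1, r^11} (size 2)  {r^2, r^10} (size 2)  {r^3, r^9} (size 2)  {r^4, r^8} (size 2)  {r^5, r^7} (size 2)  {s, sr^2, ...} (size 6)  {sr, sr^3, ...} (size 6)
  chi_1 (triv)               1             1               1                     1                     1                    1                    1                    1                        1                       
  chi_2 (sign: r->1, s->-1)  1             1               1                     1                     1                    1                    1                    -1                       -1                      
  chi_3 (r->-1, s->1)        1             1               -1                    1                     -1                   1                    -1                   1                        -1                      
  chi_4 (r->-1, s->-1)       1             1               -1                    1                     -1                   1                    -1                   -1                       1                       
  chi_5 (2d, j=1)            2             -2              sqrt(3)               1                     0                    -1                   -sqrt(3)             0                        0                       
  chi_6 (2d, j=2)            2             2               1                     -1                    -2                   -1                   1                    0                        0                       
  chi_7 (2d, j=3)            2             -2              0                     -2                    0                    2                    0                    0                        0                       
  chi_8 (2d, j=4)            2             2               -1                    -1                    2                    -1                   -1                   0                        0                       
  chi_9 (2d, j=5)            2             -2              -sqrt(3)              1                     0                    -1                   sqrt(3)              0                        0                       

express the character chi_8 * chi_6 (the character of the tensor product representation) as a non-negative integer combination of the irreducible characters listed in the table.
chi_8 tensor chi_6 = chi_3 + chi_4 + chi_6 (all other irreducibles have multiplicity 0).

Argument: The character of a tensor product is the pointwise product (chi_8 * chi_6)(C) = chi_8(C) * chi_6(C):
  {e}: (2)*(2), {r^6}: (2)*(2), {r^1, r^11}: (-1)*(1), {r^2, r^10}: (-1)*(-1), {r^3, r^9}: (2)*(-2), {r^4, r^8}: (-1)*(-1), {r^5, r^7}: (-1)*(1), {s, sr^2, ...}: (0)*(0), {sr, sr^3, ...}: (0)*(0)
so (chi_8 * chi_6) takes values
  {e} -> 4, {r^6} -> 4, {r^1, r^11} -> -1, {r^2, r^10} -> 1, {r^3, r^9} -> -4, {r^4, r^8} -> 1, {r^5, r^7} -> -1, {s, sr^2, ...} -> 0, {sr, sr^3, ...} -> 0.
Now take the inner product of this character with each irreducible chi from the table, <chi_8*chi_6, chi> = (1/24) sum_C |C| (chi_8*chi_6)(C) conj(chi(C)):
  <chi_8*chi_6, chi_1> = (1/24)[1*(4)*conj(1) + 1*(4)*conj(1) + 2*(-1)*conj(1) + 2*(1)*conj(1) + 2*(-4)*conj(1) + 2*(1)*conj(1) + 2*(-1)*conj(1) + 6*(0)*conj(1) + 6*(0)*conj(1)]
      = (1/24)[(4) + (4) + (-2) + (2) + (-8) + (2) + (-2) + (0) + (0)] = 0/24 = 0
  <chi_8*chi_6, chi_2> = (1/24)[1*(4)*conj(1) + 1*(4)*conj(1) + 2*(-1)*conj(1) + 2*(1)*conj(1) + 2*(-4)*conj(1) + 2*(1)*conj(1) + 2*(-1)*conj(1) + 6*(0)*conj(-1) + 6*(0)*conj(-1)]
      = (1/24)[(4) + (4) + (-2) + (2) + (-8) + (2) + (-2) + (0) + (0)] = 0/24 = 0
  <chi_8*chi_6, chi_3> = (1/24)[1*(4)*conj(1) + 1*(4)*conj(1) + 2*(-1)*conj(-1) + 2*(1)*conj(1) + 2*(-4)*conj(-1) + 2*(1)*conj(1) + 2*(-1)*conj(-1) + 6*(0)*conj(1) + 6*(0)*conj(-1)]
      = (1/24)[(4) + (4) + (2) + (2) + (8) + (2) + (2) + (0) + (0)] = 24/24 = 1
  <chi_8*chi_6, chi_4> = (1/24)[1*(4)*conj(1) + 1*(4)*conj(1) + 2*(-1)*conj(-1) + 2*(1)*conj(1) + 2*(-4)*conj(-1) + 2*(1)*conj(1) + 2*(-1)*conj(-1) + 6*(0)*conj(-1) + 6*(0)*conj(1)]
      = (1/24)[(4) + (4) + (2) + (2) + (8) + (2) + (2) + (0) + (0)] = 24/24 = 1
  <chi_8*chi_6, chi_5> = (1/24)[1*(4)*conj(2) + 1*(4)*conj(-2) + 2*(-1)*conj(sqrt(3)) + 2*(1)*conj(1) + 2*(-4)*conj(0) + 2*(1)*conj(-1) + 2*(-1)*conj(-sqrt(3)) + 6*(0)*conj(0) + 6*(0)*conj(0)]
      = (1/24)[(8) + (-8) + (-2*sqrt(3)) + (2) + (0) + (-2) + (2*sqrt(3)) + (0) + (0)] = 0/24 = 0
  <chi_8*chi_6, chi_6> = (1/24)[1*(4)*conj(2) + 1*(4)*conj(2) + 2*(-1)*conj(1) + 2*(1)*conj(-1) + 2*(-4)*conj(-2) + 2*(1)*conj(-1) + 2*(-1)*conj(1) + 6*(0)*conj(0) + 6*(0)*conj(0)]
      = (1/24)[(8) + (8) + (-2) + (-2) + (16) + (-2) + (-2) + (0) + (0)] = 24/24 = 1
  <chi_8*chi_6, chi_7> = (1/24)[1*(4)*conj(2) + 1*(4)*conj(-2) + 2*(-1)*conj(0) + 2*(1)*conj(-2) + 2*(-4)*conj(0) + 2*(1)*conj(2) + 2*(-1)*conj(0) + 6*(0)*conj(0) + 6*(0)*conj(0)]
      = (1/24)[(8) + (-8) + (0) + (-4) + (0) + (4) + (0) + (0) + (0)] = 0/24 = 0
  <chi_8*chi_6, chi_8> = (1/24)[1*(4)*conj(2) + 1*(4)*conj(2) + 2*(-1)*conj(-1) + 2*(1)*conj(-1) + 2*(-4)*conj(2) + 2*(1)*conj(-1) + 2*(-1)*conj(-1) + 6*(0)*conj(0) + 6*(0)*conj(0)]
      = (1/24)[(8) + (8) + (2) + (-2) + (-16) + (-2) + (2) + (0) + (0)] = 0/24 = 0
  <chi_8*chi_6, chi_9> = (1/24)[1*(4)*conj(2) + 1*(4)*conj(-2) + 2*(-1)*conj(-sqrt(3)) + 2*(1)*conj(1) + 2*(-4)*conj(0) + 2*(1)*conj(-1) + 2*(-1)*conj(sqrt(3)) + 6*(0)*conj(0) + 6*(0)*conj(0)]
      = (1/24)[(8) + (-8) + (2*sqrt(3)) + (2) + (0) + (-2) + (-2*sqrt(3)) + (0) + (0)] = 0/24 = 0
Hence the multiplicities are chi_3: 1, chi_4: 1, chi_6: 1. Dimension check: dim(chi_8)*dim(chi_6) = 2*2 = 4 and sum (mult * dim) = 1*1 + 1*1 + 1*2 = 4.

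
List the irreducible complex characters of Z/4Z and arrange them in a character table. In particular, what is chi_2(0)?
Character table of Z/4Z (irreps indexed chi_0,...,chi_3 with chi_k(m) = zeta_4^(k*m), zeta_4 = exp(2*pi*i/4)):
  irrep \ class  {0} (size 1)  {1} (size 1)  {2} (size 1)  {3} (size 1)
  chi_0          1             1             1             1           
  chi_1          1             I             -1            -I          
  chi_2          1             -1            1             -1          
  chi_3          1             -I            -1            I           

Spot check: chi_2(0) = zeta_4^(2*0) = zeta_4^0 = 1.

Z/4Z is abelian, so all 4 irreducible complex representations are 1-dimensional. They are given by chi_k(m) = zeta_4^(k*m) for k = 0,...,3. Row orthogonality: sum_m chi_k(m) conj(chi_l(m)) = 4 * [k = l].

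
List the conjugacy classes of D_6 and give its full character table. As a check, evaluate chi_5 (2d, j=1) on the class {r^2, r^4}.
Conjugacy classes: {e} of size 1, {r^3} of size 1, {r^1, r^5} of size 2, {r^2, r^4} of size 2, {s, sr^2, ...} of size 3, {sr, sr^3, ...} of size 3.
Character table:
  irrep \ class              {e} (size 1)  {r^3} (size 1)  {r^1, r^5} (size 2)  {r^2, r^4} (size 2)  {s, sr^2, ...} (size 3)  {sr, sr^3, ...} (size 3)
  chi_1 (triv)               1             1               1                    1                    1                        1                       
  chi_2 (sign: r->1, s->-1)  1             1               1                    1                    -1                       -1                      
  chi_3 (r->-1, s->1)        1             -1              -1                   1                    1                        -1                      
  chi_4 (r->-1, s->-1)       1             -1              -1                   1                    -1                       1                       
  chi_5 (2d, j=1)            2             -2              1                    -1                   0                        0                       
  chi_6 (2d, j=2)            2             2               -1                   -1                   0                        0                       

Spot check: chi_5 (2d, j=1) on {r^2, r^4} = -1.

Justification: D_6 has order 2*6 = 12 with 6 conjugacy classes, hence 6 irreducibles. Sum of squared dims 1 + 1 + 1 + 1 + 4 + 4 = 12 = |G|. Linear characters come from the abelianisation; the 2-dimensional irreps have character r^k -> 2*cos(2*pi*j*k/6), reflections -> 0.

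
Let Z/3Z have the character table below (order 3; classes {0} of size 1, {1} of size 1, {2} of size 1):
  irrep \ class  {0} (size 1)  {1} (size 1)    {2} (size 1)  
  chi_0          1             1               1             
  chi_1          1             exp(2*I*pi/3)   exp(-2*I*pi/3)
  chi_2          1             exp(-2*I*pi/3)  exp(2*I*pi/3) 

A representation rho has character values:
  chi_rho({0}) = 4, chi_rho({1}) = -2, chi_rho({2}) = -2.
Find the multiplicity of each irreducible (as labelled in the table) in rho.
Multiplicities: chi_0: 0, chi_1: 2, chi_2: 2.

Solution. Use <chi_rho, chi> = (1/|G|) sum_C |C| * chi_rho(C) * conj(chi(C)) with |G| = 3 for each irreducible chi in the table:
  <chi_rho, chi_0> = (1/3)[1*(4)*conj(1) + 1*(-2)*conj(1) + 1*(-2)*conj(1)]
      = (1/3)[(4) + (-2) + (-2)] = 0/3 = 0
  <chi_rho, chi_1> = (1/3)[1*(4)*conj(1) + 1*(-2)*conj(exp(2*I*pi/3)) + 1*(-2)*conj(exp(-2*I*pi/3))]
      = (1/3)[(4) + (2 + 2*exp(2*I*pi/3)) + (2 + 2*exp(-2*I*pi/3))] = 6/3 = 2
  <chi_rho, chi_2> = (1/3)[1*(4)*conj(1) + 1*(-2)*conj(exp(-2*I*pi/3)) + 1*(-2)*conj(exp(2*I*pi/3))]
      = (1/3)[(4) + (2 + 2*exp(-2*I*pi/3)) + (2 + 2*exp(2*I*pi/3))] = 6/3 = 2
(Exp terms are combined using exp(i*s)*conj(exp(i*t)) = exp(i*(s-t)), and sums of them are collapsed using the identity that for every m > 1 the m distinct m-th roots of unity sum to 0, e.g. 1 + exp(2*I*pi/3) + exp(-2*I*pi/3) = 0.)
Dimension check: dim(rho) = sum (mult * dim) = 0*1 + 2*1 + 2*1 = 4 = chi_rho(e) = 4.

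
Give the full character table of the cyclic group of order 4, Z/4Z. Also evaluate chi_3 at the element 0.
Character table of Z/4Z (irreps indexed chi_0,...,chi_3 with chi_k(m) = zeta_4^(k*m), zeta_4 = exp(2*pi*i/4)):
  irrep \ class  {0} (size 1)  {1} (size 1)  {2} (size 1)  {3} (size 1)
  chi_0          1             1             1             1           
  chi_1          1             I             -1            -I          
  chi_2          1             -1            1             -1          
  chi_3          1             -I            -1            I           

Spot check: chi_3(0) = zeta_4^(3*0) = zeta_4^0 = 1.

Working: Z/4Z is abelian, so all 4 irreducible complex representations are 1-dimensional. They are given by chi_k(m) = zeta_4^(k*m) for k = 0,...,3. Row orthogonality: sum_m chi_k(m) conj(chi_l(m)) = 4 * [k = l].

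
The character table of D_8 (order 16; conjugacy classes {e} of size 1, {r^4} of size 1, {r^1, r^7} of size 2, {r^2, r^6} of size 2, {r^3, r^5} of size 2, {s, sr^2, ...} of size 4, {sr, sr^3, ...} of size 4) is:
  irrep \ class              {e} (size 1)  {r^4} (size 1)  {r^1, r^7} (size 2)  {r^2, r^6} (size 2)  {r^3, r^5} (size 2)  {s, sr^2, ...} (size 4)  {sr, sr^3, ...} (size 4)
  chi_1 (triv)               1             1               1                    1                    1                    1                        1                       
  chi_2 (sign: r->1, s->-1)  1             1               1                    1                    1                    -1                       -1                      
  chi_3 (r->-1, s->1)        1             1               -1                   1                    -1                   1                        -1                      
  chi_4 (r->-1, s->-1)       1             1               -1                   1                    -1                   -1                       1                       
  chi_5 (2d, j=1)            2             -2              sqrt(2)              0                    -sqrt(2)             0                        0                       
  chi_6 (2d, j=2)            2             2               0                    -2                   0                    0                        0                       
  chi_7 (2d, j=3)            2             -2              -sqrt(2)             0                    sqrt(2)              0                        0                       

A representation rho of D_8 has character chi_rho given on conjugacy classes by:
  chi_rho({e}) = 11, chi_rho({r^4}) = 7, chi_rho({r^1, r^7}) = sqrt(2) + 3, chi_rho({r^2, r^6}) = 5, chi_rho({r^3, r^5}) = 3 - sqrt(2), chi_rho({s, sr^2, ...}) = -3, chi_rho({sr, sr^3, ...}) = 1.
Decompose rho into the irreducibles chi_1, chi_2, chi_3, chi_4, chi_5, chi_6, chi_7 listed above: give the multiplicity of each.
Multiplicities: chi_1: 2, chi_2: 3, chi_3: 0, chi_4: 2, chi_5: 1, chi_6: 1, chi_7: 0.

Argument: Use <chi_rho, chi> = (1/|G|) sum_C |C| * chi_rho(C) * conj(chi(C)) with |G| = 16 for each irreducible chi in the table:
  <chi_rho, chi_1> = (1/16)[1*(11)*conj(1) + 1*(7)*conj(1) + 2*(sqrt(2) + 3)*conj(1) + 2*(5)*conj(1) + 2*(3 - sqrt(2))*conj(1) + 4*(-3)*conj(1) + 4*(1)*conj(1)]
      = (1/16)[(11) + (7) + (2*sqrt(2) + 6) + (10) + (6 - 2*sqrt(2)) + (-12) + (4)] = 32/16 = 2
  <chi_rho, chi_2> = (1/16)[1*(11)*conj(1) + 1*(7)*conj(1) + 2*(sqrt(2) + 3)*conj(1) + 2*(5)*conj(1) + 2*(3 - sqrt(2))*conj(1) + 4*(-3)*conj(-1) + 4*(1)*conj(-1)]
      = (1/16)[(11) + (7) + (2*sqrt(2) + 6) + (10) + (6 - 2*sqrt(2)) + (12) + (-4)] = 48/16 = 3
  <chi_rho, chi_3> = (1/16)[1*(11)*conj(1) + 1*(7)*conj(1) + 2*(sqrt(2) + 3)*conj(-1) + 2*(5)*conj(1) + 2*(3 - sqrt(2))*conj(-1) + 4*(-3)*conj(1) + 4*(1)*conj(-1)]
      = (1/16)[(11) + (7) + (-6 - 2*sqrt(2)) + (10) + (-6 + 2*sqrt(2)) + (-12) + (-4)] = 0/16 = 0
  <chi_rho, chi_4> = (1/16)[1*(11)*conj(1) + 1*(7)*conj(1) + 2*(sqrt(2) + 3)*conj(-1) + 2*(5)*conj(1) + 2*(3 - sqrt(2))*conj(-1) + 4*(-3)*conj(-1) + 4*(1)*conj(1)]
      = (1/16)[(11) + (7) + (-6 - 2*sqrt(2)) + (10) + (-6 + 2*sqrt(2)) + (12) + (4)] = 32/16 = 2
  <chi_rho, chi_5> = (1/16)[1*(11)*conj(2) + 1*(7)*conj(-2) + 2*(sqrt(2) + 3)*conj(sqrt(2)) + 2*(5)*conj(0) + 2*(3 - sqrt(2))*conj(-sqrt(2)) + 4*(-3)*conj(0) + 4*(1)*conj(0)]
      = (1/16)[(22) + (-14) + (4 + 6*sqrt(2)) + (0) + (4 - 6*sqrt(2)) + (0) + (0)] = 16/16 = 1
  <chi_rho, chi_6> = (1/16)[1*(11)*conj(2) + 1*(7)*conj(2) + 2*(sqrt(2) + 3)*conj(0) + 2*(5)*conj(-2) + 2*(3 - sqrt(2))*conj(0) + 4*(-3)*conj(0) + 4*(1)*conj(0)]
      = (1/16)[(22) + (14) + (0) + (-20) + (0) + (0) + (0)] = 16/16 = 1
  <chi_rho, chi_7> = (1/16)[1*(11)*conj(2) + 1*(7)*conj(-2) + 2*(sqrt(2) + 3)*conj(-sqrt(2)) + 2*(5)*conj(0) + 2*(3 - sqrt(2))*conj(sqrt(2)) + 4*(-3)*conj(0) + 4*(1)*conj(0)]
      = (1/16)[(22) + (-14) + (-6*sqrt(2) - 4) + (0) + (-4 + 6*sqrt(2)) + (0) + (0)] = 0/16 = 0
Dimension check: dim(rho) = sum (mult * dim) = 2*1 + 3*1 + 0*1 + 2*1 + 1*2 + 1*2 + 0*2 = 11 = chi_rho(e) = 11.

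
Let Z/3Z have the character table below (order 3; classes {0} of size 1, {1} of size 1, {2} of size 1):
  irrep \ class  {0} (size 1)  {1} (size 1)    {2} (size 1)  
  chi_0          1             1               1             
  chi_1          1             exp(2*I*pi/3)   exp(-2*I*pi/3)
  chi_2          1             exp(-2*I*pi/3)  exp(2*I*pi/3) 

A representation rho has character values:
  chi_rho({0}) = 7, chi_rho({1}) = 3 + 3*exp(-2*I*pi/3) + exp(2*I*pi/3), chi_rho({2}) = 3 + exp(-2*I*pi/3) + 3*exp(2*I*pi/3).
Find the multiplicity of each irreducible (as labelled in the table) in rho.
Multiplicities: chi_0: 3, chi_1: 1, chi_2: 3.

Working: Use <chi_rho, chi> = (1/|G|) sum_C |C| * chi_rho(C) * conj(chi(C)) with |G| = 3 for each irreducible chi in the table:
  <chi_rho, chi_0> = (1/3)[1*(7)*conj(1) + 1*(3 + 3*exp(-2*I*pi/3) + exp(2*I*pi/3))*conj(1) + 1*(3 + exp(-2*I*pi/3) + 3*exp(2*I*pi/3))*conj(1)]
      = (1/3)[(7) + (3 + 3*exp(-2*I*pi/3) + exp(2*I*pi/3)) + (3 + exp(-2*I*pi/3) + 3*exp(2*I*pi/3))] = 9/3 = 3
  <chi_rho, chi_1> = (1/3)[1*(7)*conj(1) + 1*(3 + 3*exp(-2*I*pi/3) + exp(2*I*pi/3))*conj(exp(2*I*pi/3)) + 1*(3 + exp(-2*I*pi/3) + 3*exp(2*I*pi/3))*conj(exp(-2*I*pi/3))]
      = (1/3)[(7) + (-2) + (-2)] = 3/3 = 1
  <chi_rho, chi_2> = (1/3)[1*(7)*conj(1) + 1*(3 + 3*exp(-2*I*pi/3) + exp(2*I*pi/3))*conj(exp(-2*I*pi/3)) + 1*(3 + exp(-2*I*pi/3) + 3*exp(2*I*pi/3))*conj(exp(2*I*pi/3))]
      = (1/3)[(7) + (3 + exp(-2*I*pi/3) + 3*exp(2*I*pi/3)) + (3 + 3*exp(-2*I*pi/3) + exp(2*I*pi/3))] = 9/3 = 3
(Exp terms are combined using exp(i*s)*conj(exp(i*t)) = exp(i*(s-t)), and sums of them are collapsed using the identity that for every m > 1 the m distinct m-th roots of unity sum to 0, e.g. 1 + exp(2*I*pi/3) + exp(-2*I*pi/3) = 0.)
Dimension check: dim(rho) = sum (mult * dim) = 3*1 + 1*1 + 3*1 = 7 = chi_rho(e) = 7.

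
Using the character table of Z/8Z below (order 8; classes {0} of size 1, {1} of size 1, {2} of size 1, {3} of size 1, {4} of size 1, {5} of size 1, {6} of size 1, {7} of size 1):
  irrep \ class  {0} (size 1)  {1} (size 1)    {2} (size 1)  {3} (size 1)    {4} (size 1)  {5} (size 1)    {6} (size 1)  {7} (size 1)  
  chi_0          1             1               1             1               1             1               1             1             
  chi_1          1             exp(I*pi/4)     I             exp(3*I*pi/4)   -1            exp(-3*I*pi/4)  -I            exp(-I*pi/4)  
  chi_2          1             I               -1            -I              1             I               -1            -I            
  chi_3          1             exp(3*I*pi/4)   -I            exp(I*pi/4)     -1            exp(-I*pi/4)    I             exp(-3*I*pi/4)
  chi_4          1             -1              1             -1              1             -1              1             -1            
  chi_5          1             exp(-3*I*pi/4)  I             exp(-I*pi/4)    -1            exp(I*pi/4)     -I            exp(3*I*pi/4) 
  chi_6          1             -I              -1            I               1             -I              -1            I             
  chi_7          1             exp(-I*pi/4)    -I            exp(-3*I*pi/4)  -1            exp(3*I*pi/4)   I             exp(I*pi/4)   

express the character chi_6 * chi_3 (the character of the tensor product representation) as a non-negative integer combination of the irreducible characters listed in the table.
chi_6 tensor chi_3 = chi_1 (all other irreducibles have multiplicity 0).

The character of a tensor product is the pointwise product (chi_6 * chi_3)(C) = chi_6(C) * chi_3(C):
  {0}: (1)*(1), {1}: (-I)*(exp(3*I*pi/4)), {2}: (-1)*(-I), {3}: (I)*(exp(I*pi/4)), {4}: (1)*(-1), {5}: (-I)*(exp(-I*pi/4)), {6}: (-1)*(I), {7}: (I)*(exp(-3*I*pi/4))
so (chi_6 * chi_3) takes values
  {0} -> 1, {1} -> -exp(-3*I*pi/4), {2} -> I, {3} -> exp(3*I*pi/4), {4} -> -1, {5} -> -exp(I*pi/4), {6} -> -I, {7} -> exp(-I*pi/4).
Now take the inner product of this character with each irreducible chi from the table, <chi_6*chi_3, chi> = (1/8) sum_C |C| (chi_6*chi_3)(C) conj(chi(C)):
  <chi_6*chi_3, chi_0> = (1/8)[1*(1)*conj(1) + 1*(-exp(-3*I*pi/4))*conj(1) + 1*(I)*conj(1) + 1*(exp(3*I*pi/4))*conj(1) + 1*(-1)*conj(1) + 1*(-exp(I*pi/4))*conj(1) + 1*(-I)*conj(1) + 1*(exp(-I*pi/4))*conj(1)]
      = (1/8)[(1) + (-exp(-3*I*pi/4)) + (I) + (exp(3*I*pi/4)) + (-1) + (-exp(I*pi/4)) + (-I) + (exp(-I*pi/4))] = 0/8 = 0
  <chi_6*chi_3, chi_1> = (1/8)[1*(1)*conj(1) + 1*(-exp(-3*I*pi/4))*conj(exp(I*pi/4)) + 1*(I)*conj(I) + 1*(exp(3*I*pi/4))*conj(exp(3*I*pi/4)) + 1*(-1)*conj(-1) + 1*(-exp(I*pi/4))*conj(exp(-3*I*pi/4)) + 1*(-I)*conj(-I) + 1*(exp(-I*pi/4))*conj(exp(-I*pi/4))]
      = (1/8)[(1) + (1) + (1) + (1) + (1) + (1) + (1) + (1)] = 8/8 = 1
  <chi_6*chi_3, chi_2> = (1/8)[1*(1)*conj(1) + 1*(-exp(-3*I*pi/4))*conj(I) + 1*(I)*conj(-1) + 1*(exp(3*I*pi/4))*conj(-I) + 1*(-1)*conj(1) + 1*(-exp(I*pi/4))*conj(I) + 1*(-I)*conj(-1) + 1*(exp(-I*pi/4))*conj(-I)]
      = (1/8)[(1) + (exp(-I*pi/4)) + (-I) + (exp(-3*I*pi/4)) + (-1) + (exp(3*I*pi/4)) + (I) + (exp(I*pi/4))] = 0/8 = 0
  <chi_6*chi_3, chi_3> = (1/8)[1*(1)*conj(1) + 1*(-exp(-3*I*pi/4))*conj(exp(3*I*pi/4)) + 1*(I)*conj(-I) + 1*(exp(3*I*pi/4))*conj(exp(I*pi/4)) + 1*(-1)*conj(-1) + 1*(-exp(I*pi/4))*conj(exp(-I*pi/4)) + 1*(-I)*conj(I) + 1*(exp(-I*pi/4))*conj(exp(-3*I*pi/4))]
      = (1/8)[(1) + (-I) + (-1) + (I) + (1) + (-I) + (-1) + (I)] = 0/8 = 0
  <chi_6*chi_3, chi_4> = (1/8)[1*(1)*conj(1) + 1*(-exp(-3*I*pi/4))*conj(-1) + 1*(I)*conj(1) + 1*(exp(3*I*pi/4))*conj(-1) + 1*(-1)*conj(1) + 1*(-exp(I*pi/4))*conj(-1) + 1*(-I)*conj(1) + 1*(exp(-I*pi/4))*conj(-1)]
      = (1/8)[(1) + (exp(-3*I*pi/4)) + (I) + (-exp(3*I*pi/4)) + (-1) + (exp(I*pi/4)) + (-I) + (-exp(-I*pi/4))] = 0/8 = 0
  <chi_6*chi_3, chi_5> = (1/8)[1*(1)*conj(1) + 1*(-exp(-3*I*pi/4))*conj(exp(-3*I*pi/4)) + 1*(I)*conj(I) + 1*(exp(3*I*pi/4))*conj(exp(-I*pi/4)) + 1*(-1)*conj(-1) + 1*(-exp(I*pi/4))*conj(exp(I*pi/4)) + 1*(-I)*conj(-I) + 1*(exp(-I*pi/4))*conj(exp(3*I*pi/4))]
      = (1/8)[(1) + (-1) + (1) + (-1) + (1) + (-1) + (1) + (-1)] = 0/8 = 0
  <chi_6*chi_3, chi_6> = (1/8)[1*(1)*conj(1) + 1*(-exp(-3*I*pi/4))*conj(-I) + 1*(I)*conj(-1) + 1*(exp(3*I*pi/4))*conj(I) + 1*(-1)*conj(1) + 1*(-exp(I*pi/4))*conj(-I) + 1*(-I)*conj(-1) + 1*(exp(-I*pi/4))*conj(I)]
      = (1/8)[(1) + (-exp(-I*pi/4)) + (-I) + (-exp(-3*I*pi/4)) + (-1) + (-exp(3*I*pi/4)) + (I) + (-exp(I*pi/4))] = 0/8 = 0
  <chi_6*chi_3, chi_7> = (1/8)[1*(1)*conj(1) + 1*(-exp(-3*I*pi/4))*conj(exp(-I*pi/4)) + 1*(I)*conj(-I) + 1*(exp(3*I*pi/4))*conj(exp(-3*I*pi/4)) + 1*(-1)*conj(-1) + 1*(-exp(I*pi/4))*conj(exp(3*I*pi/4)) + 1*(-I)*conj(I) + 1*(exp(-I*pi/4))*conj(exp(I*pi/4))]
      = (1/8)[(1) + (I) + (-1) + (-I) + (1) + (I) + (-1) + (-I)] = 0/8 = 0
(Exp terms are combined using exp(i*s)*conj(exp(i*t)) = exp(i*(s-t)), and sums of them are collapsed using the identity that for every m > 1 the m distinct m-th roots of unity sum to 0, e.g. 1 + exp(2*I*pi/3) + exp(-2*I*pi/3) = 0.)
Hence the multiplicities are chi_1: 1. Dimension check: dim(chi_6)*dim(chi_3) = 1*1 = 1 and sum (mult * dim) = 1*1 = 1.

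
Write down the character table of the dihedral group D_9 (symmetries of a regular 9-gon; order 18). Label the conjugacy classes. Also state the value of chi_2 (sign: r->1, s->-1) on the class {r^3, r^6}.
Conjugacy classes: {e} of size 1, {r^1, r^8} of size 2, {r^2, r^7} of size 2, {r^3, r^6} of size 2, {r^4, r^5} of size 2, {s, sr, ..., sr^8} of size 9.
Character table:
  irrep \ class              {e} (size 1)  {r^1, r^8} (size 2)  {r^2, r^7} (size 2)  {r^3, r^6} (size 2)  {r^4, r^5} (size 2)  {s, sr, ..., sr^8} (size 9)
  chi_1 (triv)               1             1                    1                    1                    1                    1                          
  chi_2 (sign: r->1, s->-1)  1             1                    1                    1                    1                    -1                         
  chi_3 (2d, j=1)            2             2*cos(2*pi/9)        2*cos(4*pi/9)        -1                   -2*cos(pi/9)         0                          
  chi_4 (2d, j=2)            2             2*cos(4*pi/9)        -2*cos(pi/9)         -1                   2*cos(2*pi/9)        0                          
  chi_5 (2d, j=3)            2             -1                   -1                   2                    -1                   0                          
  chi_6 (2d, j=4)            2             -2*cos(pi/9)         2*cos(2*pi/9)        -1                   2*cos(4*pi/9)        0                          

Spot check: chi_2 (sign: r->1, s->-1) on {r^3, r^6} = 1.

Working: D_9 has order 2*9 = 18 with 6 conjugacy classes, hence 6 irreducibles. Sum of squared dims 1 + 1 + 4 + 4 + 4 + 4 = 18 = |G|. Linear characters come from the abelianisation; the 2-dimensional irreps have character r^k -> 2*cos(2*pi*j*k/9), reflections -> 0.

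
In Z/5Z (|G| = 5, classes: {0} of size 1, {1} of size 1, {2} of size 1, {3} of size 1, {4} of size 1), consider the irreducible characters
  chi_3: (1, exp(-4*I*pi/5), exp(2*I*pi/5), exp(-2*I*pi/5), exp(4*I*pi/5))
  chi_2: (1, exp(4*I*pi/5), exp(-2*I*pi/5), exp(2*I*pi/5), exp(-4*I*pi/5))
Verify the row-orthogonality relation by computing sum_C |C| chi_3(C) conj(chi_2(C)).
Sum = 0; so <chi_3, chi_2> = 0 (distinct irreducibles are orthogonal).

Compute term by term over conjugacy classes (|C| * chi_3(C) * conj(chi_2(C))):
  1*(1)*conj(1) + 1*(exp(-4*I*pi/5))*conj(exp(4*I*pi/5)) + 1*(exp(2*I*pi/5))*conj(exp(-2*I*pi/5)) + 1*(exp(-2*I*pi/5))*conj(exp(2*I*pi/5)) + 1*(exp(4*I*pi/5))*conj(exp(-4*I*pi/5))
  = (1) + (exp(2*I*pi/5)) + (exp(4*I*pi/5)) + (exp(-4*I*pi/5)) + (exp(-2*I*pi/5))
  = 0.
(Exp terms are combined using exp(i*s)*conj(exp(i*t)) = exp(i*(s-t)), and sums of them are collapsed using the identity that for every m > 1 the m distinct m-th roots of unity sum to 0, e.g. 1 + exp(2*I*pi/3) + exp(-2*I*pi/3) = 0.)
Dividing by |G| = 5 gives 0/5 = 0, matching the row-orthogonality relation <chi_3, chi_2> = [chi_3 = chi_2].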